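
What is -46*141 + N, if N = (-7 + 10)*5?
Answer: -6471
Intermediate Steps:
N = 15 (N = 3*5 = 15)
-46*141 + N = -46*141 + 15 = -6486 + 15 = -6471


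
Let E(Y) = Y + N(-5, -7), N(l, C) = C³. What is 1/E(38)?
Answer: -1/305 ≈ -0.0032787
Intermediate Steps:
E(Y) = -343 + Y (E(Y) = Y + (-7)³ = Y - 343 = -343 + Y)
1/E(38) = 1/(-343 + 38) = 1/(-305) = -1/305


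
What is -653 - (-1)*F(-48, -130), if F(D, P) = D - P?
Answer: -571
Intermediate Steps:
-653 - (-1)*F(-48, -130) = -653 - (-1)*(-48 - 1*(-130)) = -653 - (-1)*(-48 + 130) = -653 - (-1)*82 = -653 - 1*(-82) = -653 + 82 = -571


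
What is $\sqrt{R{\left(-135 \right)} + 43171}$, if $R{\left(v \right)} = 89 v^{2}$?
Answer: $2 \sqrt{416299} \approx 1290.4$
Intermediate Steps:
$\sqrt{R{\left(-135 \right)} + 43171} = \sqrt{89 \left(-135\right)^{2} + 43171} = \sqrt{89 \cdot 18225 + 43171} = \sqrt{1622025 + 43171} = \sqrt{1665196} = 2 \sqrt{416299}$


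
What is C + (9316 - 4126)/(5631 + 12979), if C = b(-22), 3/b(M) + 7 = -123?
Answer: 61887/241930 ≈ 0.25581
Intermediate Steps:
b(M) = -3/130 (b(M) = 3/(-7 - 123) = 3/(-130) = 3*(-1/130) = -3/130)
C = -3/130 ≈ -0.023077
C + (9316 - 4126)/(5631 + 12979) = -3/130 + (9316 - 4126)/(5631 + 12979) = -3/130 + 5190/18610 = -3/130 + 5190*(1/18610) = -3/130 + 519/1861 = 61887/241930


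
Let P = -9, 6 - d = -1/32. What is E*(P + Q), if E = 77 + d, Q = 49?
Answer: 13285/4 ≈ 3321.3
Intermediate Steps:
d = 193/32 (d = 6 - (-1)/32 = 6 - 1*(-1/32) = 6 + 1/32 = 193/32 ≈ 6.0313)
E = 2657/32 (E = 77 + 193/32 = 2657/32 ≈ 83.031)
E*(P + Q) = 2657*(-9 + 49)/32 = (2657/32)*40 = 13285/4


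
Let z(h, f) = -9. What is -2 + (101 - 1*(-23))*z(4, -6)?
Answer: -1118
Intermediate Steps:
-2 + (101 - 1*(-23))*z(4, -6) = -2 + (101 - 1*(-23))*(-9) = -2 + (101 + 23)*(-9) = -2 + 124*(-9) = -2 - 1116 = -1118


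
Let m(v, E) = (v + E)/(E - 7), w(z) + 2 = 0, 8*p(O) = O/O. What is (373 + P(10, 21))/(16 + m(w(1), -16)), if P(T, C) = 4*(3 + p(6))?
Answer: 17733/772 ≈ 22.970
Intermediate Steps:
p(O) = ⅛ (p(O) = (O/O)/8 = (⅛)*1 = ⅛)
w(z) = -2 (w(z) = -2 + 0 = -2)
P(T, C) = 25/2 (P(T, C) = 4*(3 + ⅛) = 4*(25/8) = 25/2)
m(v, E) = (E + v)/(-7 + E)
(373 + P(10, 21))/(16 + m(w(1), -16)) = (373 + 25/2)/(16 + (-16 - 2)/(-7 - 16)) = 771/(2*(16 - 18/(-23))) = 771/(2*(16 - 1/23*(-18))) = 771/(2*(16 + 18/23)) = 771/(2*(386/23)) = (771/2)*(23/386) = 17733/772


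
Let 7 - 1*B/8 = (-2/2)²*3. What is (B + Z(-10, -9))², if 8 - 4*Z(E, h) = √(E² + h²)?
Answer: (136 - √181)²/16 ≈ 938.60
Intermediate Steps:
Z(E, h) = 2 - √(E² + h²)/4
B = 32 (B = 56 - 8*(-2/2)²*3 = 56 - 8*(-2*½)²*3 = 56 - 8*(-1)²*3 = 56 - 8*3 = 56 - 24 = 32)
(B + Z(-10, -9))² = (32 + (2 - √((-10)² + (-9)²)/4))² = (32 + (2 - √(100 + 81)/4))² = (32 + (2 - √181/4))² = (34 - √181/4)²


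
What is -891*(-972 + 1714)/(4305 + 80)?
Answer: -661122/4385 ≈ -150.77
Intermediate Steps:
-891*(-972 + 1714)/(4305 + 80) = -891/(4385/742) = -891/(4385*(1/742)) = -891/4385/742 = -891*742/4385 = -661122/4385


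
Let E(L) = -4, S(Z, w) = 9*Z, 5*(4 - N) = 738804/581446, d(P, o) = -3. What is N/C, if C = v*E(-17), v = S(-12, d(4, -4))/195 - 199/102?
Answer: 1805036727/4828036861 ≈ 0.37387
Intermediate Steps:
N = 5445058/1453615 (N = 4 - 738804/(5*581446) = 4 - 1/5*369402/290723 = 4 - 369402/1453615 = 5445058/1453615 ≈ 3.7459)
v = -16607/6630 (v = (9*(-12))/195 - 199/102 = -108*1/195 - 199*1/102 = -36/65 - 199/102 = -16607/6630 ≈ -2.5048)
C = 33214/3315 (C = -16607/6630*(-4) = 33214/3315 ≈ 10.019)
N/C = 5445058/(1453615*(33214/3315)) = (5445058/1453615)*(3315/33214) = 1805036727/4828036861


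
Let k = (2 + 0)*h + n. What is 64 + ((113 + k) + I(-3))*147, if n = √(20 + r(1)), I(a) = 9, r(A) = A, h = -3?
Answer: 17116 + 147*√21 ≈ 17790.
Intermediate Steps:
n = √21 (n = √(20 + 1) = √21 ≈ 4.5826)
k = -6 + √21 (k = (2 + 0)*(-3) + √21 = 2*(-3) + √21 = -6 + √21 ≈ -1.4174)
64 + ((113 + k) + I(-3))*147 = 64 + ((113 + (-6 + √21)) + 9)*147 = 64 + ((107 + √21) + 9)*147 = 64 + (116 + √21)*147 = 64 + (17052 + 147*√21) = 17116 + 147*√21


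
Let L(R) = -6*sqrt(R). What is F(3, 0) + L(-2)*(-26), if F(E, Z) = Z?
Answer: 156*I*sqrt(2) ≈ 220.62*I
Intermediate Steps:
F(3, 0) + L(-2)*(-26) = 0 - 6*I*sqrt(2)*(-26) = 0 + 156*I*sqrt(2) = 156*I*sqrt(2)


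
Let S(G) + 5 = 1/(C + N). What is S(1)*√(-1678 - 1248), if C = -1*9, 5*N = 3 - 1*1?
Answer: -220*I*√2926/43 ≈ -276.75*I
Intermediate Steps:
N = ⅖ (N = (3 - 1*1)/5 = (3 - 1)/5 = (⅕)*2 = ⅖ ≈ 0.40000)
C = -9
S(G) = -220/43 (S(G) = -5 + 1/(-9 + ⅖) = -5 + 1/(-43/5) = -5 - 5/43 = -220/43)
S(1)*√(-1678 - 1248) = -220*√(-1678 - 1248)/43 = -220*I*√2926/43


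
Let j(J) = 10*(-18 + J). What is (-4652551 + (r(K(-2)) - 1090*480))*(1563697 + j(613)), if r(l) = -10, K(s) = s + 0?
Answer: -8124117726367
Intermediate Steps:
K(s) = s
j(J) = -180 + 10*J
(-4652551 + (r(K(-2)) - 1090*480))*(1563697 + j(613)) = (-4652551 + (-10 - 1090*480))*(1563697 + (-180 + 10*613)) = (-4652551 + (-10 - 523200))*(1563697 + (-180 + 6130)) = (-4652551 - 523210)*(1563697 + 5950) = -5175761*1569647 = -8124117726367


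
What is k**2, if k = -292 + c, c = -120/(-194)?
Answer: 798853696/9409 ≈ 84903.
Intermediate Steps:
c = 60/97 (c = -120*(-1/194) = 60/97 ≈ 0.61856)
k = -28264/97 (k = -292 + 60/97 = -28264/97 ≈ -291.38)
k**2 = (-28264/97)**2 = 798853696/9409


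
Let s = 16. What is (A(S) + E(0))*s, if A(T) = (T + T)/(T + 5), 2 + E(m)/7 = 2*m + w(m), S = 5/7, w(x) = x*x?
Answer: -220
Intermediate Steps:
w(x) = x²
S = 5/7 (S = 5*(⅐) = 5/7 ≈ 0.71429)
E(m) = -14 + 7*m² + 14*m (E(m) = -14 + 7*(2*m + m²) = -14 + 7*(m² + 2*m) = -14 + (7*m² + 14*m) = -14 + 7*m² + 14*m)
A(T) = 2*T/(5 + T) (A(T) = (2*T)/(5 + T) = 2*T/(5 + T))
(A(S) + E(0))*s = (2*(5/7)/(5 + 5/7) + (-14 + 7*0² + 14*0))*16 = (2*(5/7)/(40/7) + (-14 + 7*0 + 0))*16 = (2*(5/7)*(7/40) + (-14 + 0 + 0))*16 = (¼ - 14)*16 = -55/4*16 = -220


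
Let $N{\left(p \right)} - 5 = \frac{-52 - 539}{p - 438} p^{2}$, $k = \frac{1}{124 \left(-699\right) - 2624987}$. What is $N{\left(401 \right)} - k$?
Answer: $\frac{257699031796925}{100331531} \approx 2.5685 \cdot 10^{6}$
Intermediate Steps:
$k = - \frac{1}{2711663}$ ($k = \frac{1}{-86676 - 2624987} = \frac{1}{-2711663} = - \frac{1}{2711663} \approx -3.6878 \cdot 10^{-7}$)
$N{\left(p \right)} = 5 - \frac{591 p^{2}}{-438 + p}$ ($N{\left(p \right)} = 5 + \frac{-52 - 539}{p - 438} p^{2} = 5 + - \frac{591}{-438 + p} p^{2} = 5 - \frac{591 p^{2}}{-438 + p}$)
$N{\left(401 \right)} - k = \frac{-2190 - 591 \cdot 401^{2} + 5 \cdot 401}{-438 + 401} - - \frac{1}{2711663} = \frac{-2190 - 95033391 + 2005}{-37} + \frac{1}{2711663} = - \frac{-2190 - 95033391 + 2005}{37} + \frac{1}{2711663} = \left(- \frac{1}{37}\right) \left(-95033576\right) + \frac{1}{2711663} = \frac{95033576}{37} + \frac{1}{2711663} = \frac{257699031796925}{100331531}$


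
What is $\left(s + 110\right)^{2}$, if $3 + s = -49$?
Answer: $3364$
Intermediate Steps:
$s = -52$ ($s = -3 - 49 = -52$)
$\left(s + 110\right)^{2} = \left(-52 + 110\right)^{2} = 58^{2} = 3364$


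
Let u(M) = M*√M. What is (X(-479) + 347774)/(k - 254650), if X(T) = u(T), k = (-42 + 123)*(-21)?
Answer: -347774/256351 + 479*I*√479/256351 ≈ -1.3566 + 0.040895*I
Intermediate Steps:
k = -1701 (k = 81*(-21) = -1701)
u(M) = M^(3/2)
X(T) = T^(3/2)
(X(-479) + 347774)/(k - 254650) = ((-479)^(3/2) + 347774)/(-1701 - 254650) = (-479*I*√479 + 347774)/(-256351) = (347774 - 479*I*√479)*(-1/256351) = -347774/256351 + 479*I*√479/256351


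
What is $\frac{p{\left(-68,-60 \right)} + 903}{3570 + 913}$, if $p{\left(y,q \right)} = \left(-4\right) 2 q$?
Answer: $\frac{1383}{4483} \approx 0.3085$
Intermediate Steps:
$p{\left(y,q \right)} = - 8 q$
$\frac{p{\left(-68,-60 \right)} + 903}{3570 + 913} = \frac{\left(-8\right) \left(-60\right) + 903}{3570 + 913} = \frac{480 + 903}{4483} = 1383 \cdot \frac{1}{4483} = \frac{1383}{4483}$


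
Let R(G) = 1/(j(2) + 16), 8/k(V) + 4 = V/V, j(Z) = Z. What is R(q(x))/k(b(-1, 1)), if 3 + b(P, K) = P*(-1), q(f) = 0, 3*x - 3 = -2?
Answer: -1/48 ≈ -0.020833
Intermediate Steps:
x = ⅓ (x = 1 + (⅓)*(-2) = 1 - ⅔ = ⅓ ≈ 0.33333)
b(P, K) = -3 - P (b(P, K) = -3 + P*(-1) = -3 - P)
k(V) = -8/3 (k(V) = 8/(-4 + V/V) = 8/(-4 + 1) = 8/(-3) = 8*(-⅓) = -8/3)
R(G) = 1/18 (R(G) = 1/(2 + 16) = 1/18)
R(q(x))/k(b(-1, 1)) = 1/(18*(-8/3)) = (1/18)*(-3/8) = -1/48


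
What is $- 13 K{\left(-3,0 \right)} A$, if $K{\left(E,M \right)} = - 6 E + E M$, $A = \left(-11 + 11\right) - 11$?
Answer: $2574$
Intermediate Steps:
$A = -11$ ($A = 0 - 11 = -11$)
$- 13 K{\left(-3,0 \right)} A = - 13 \left(- 3 \left(-6 + 0\right)\right) \left(-11\right) = - 13 \left(\left(-3\right) \left(-6\right)\right) \left(-11\right) = \left(-13\right) 18 \left(-11\right) = \left(-234\right) \left(-11\right) = 2574$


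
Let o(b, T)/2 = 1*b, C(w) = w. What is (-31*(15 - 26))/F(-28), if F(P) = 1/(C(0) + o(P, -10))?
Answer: -19096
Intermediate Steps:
o(b, T) = 2*b (o(b, T) = 2*(1*b) = 2*b)
F(P) = 1/(2*P) (F(P) = 1/(0 + 2*P) = 1/(2*P))
(-31*(15 - 26))/F(-28) = (-31*(15 - 26))/(((½)/(-28))) = (-31*(-11))/(((½)*(-1/28))) = 341/(-1/56) = 341*(-56) = -19096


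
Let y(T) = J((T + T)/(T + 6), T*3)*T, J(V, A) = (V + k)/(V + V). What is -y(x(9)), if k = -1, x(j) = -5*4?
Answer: 13/2 ≈ 6.5000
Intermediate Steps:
x(j) = -20
J(V, A) = (-1 + V)/(2*V) (J(V, A) = (V - 1)/(V + V) = (-1 + V)/((2*V)) = (-1 + V)*(1/(2*V)) = (-1 + V)/(2*V))
y(T) = (-1 + 2*T/(6 + T))*(6 + T)/4 (y(T) = ((-1 + (T + T)/(T + 6))/(2*(((T + T)/(T + 6)))))*T = ((-1 + (2*T)/(6 + T))/(2*(((2*T)/(6 + T)))))*T = ((-1 + 2*T/(6 + T))/(2*((2*T/(6 + T)))))*T = (((6 + T)/(2*T))*(-1 + 2*T/(6 + T))/2)*T = ((-1 + 2*T/(6 + T))*(6 + T)/(4*T))*T = (-1 + 2*T/(6 + T))*(6 + T)/4)
-y(x(9)) = -(-3/2 + (1/4)*(-20)) = -(-3/2 - 5) = -1*(-13/2) = 13/2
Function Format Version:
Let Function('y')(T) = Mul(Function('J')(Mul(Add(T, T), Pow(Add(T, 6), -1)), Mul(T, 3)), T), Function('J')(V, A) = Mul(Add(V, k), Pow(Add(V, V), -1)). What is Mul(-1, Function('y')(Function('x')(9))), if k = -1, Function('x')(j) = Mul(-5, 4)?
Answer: Rational(13, 2) ≈ 6.5000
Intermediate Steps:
Function('x')(j) = -20
Function('J')(V, A) = Mul(Rational(1, 2), Pow(V, -1), Add(-1, V)) (Function('J')(V, A) = Mul(Add(V, -1), Pow(Add(V, V), -1)) = Mul(Add(-1, V), Pow(Mul(2, V), -1)) = Mul(Add(-1, V), Mul(Rational(1, 2), Pow(V, -1))) = Mul(Rational(1, 2), Pow(V, -1), Add(-1, V)))
Function('y')(T) = Mul(Rational(1, 4), Add(-1, Mul(2, T, Pow(Add(6, T), -1))), Add(6, T)) (Function('y')(T) = Mul(Mul(Rational(1, 2), Pow(Mul(Add(T, T), Pow(Add(T, 6), -1)), -1), Add(-1, Mul(Add(T, T), Pow(Add(T, 6), -1)))), T) = Mul(Mul(Rational(1, 2), Pow(Mul(Mul(2, T), Pow(Add(6, T), -1)), -1), Add(-1, Mul(Mul(2, T), Pow(Add(6, T), -1)))), T) = Mul(Mul(Rational(1, 2), Pow(Mul(2, T, Pow(Add(6, T), -1)), -1), Add(-1, Mul(2, T, Pow(Add(6, T), -1)))), T) = Mul(Mul(Rational(1, 2), Mul(Rational(1, 2), Pow(T, -1), Add(6, T)), Add(-1, Mul(2, T, Pow(Add(6, T), -1)))), T) = Mul(Mul(Rational(1, 4), Pow(T, -1), Add(-1, Mul(2, T, Pow(Add(6, T), -1))), Add(6, T)), T) = Mul(Rational(1, 4), Add(-1, Mul(2, T, Pow(Add(6, T), -1))), Add(6, T)))
Mul(-1, Function('y')(Function('x')(9))) = Mul(-1, Add(Rational(-3, 2), Mul(Rational(1, 4), -20))) = Mul(-1, Add(Rational(-3, 2), -5)) = Mul(-1, Rational(-13, 2)) = Rational(13, 2)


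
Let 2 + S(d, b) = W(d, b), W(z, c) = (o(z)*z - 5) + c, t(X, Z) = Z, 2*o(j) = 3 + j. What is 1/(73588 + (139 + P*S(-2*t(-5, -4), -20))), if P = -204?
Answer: 1/70259 ≈ 1.4233e-5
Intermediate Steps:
o(j) = 3/2 + j/2 (o(j) = (3 + j)/2 = 3/2 + j/2)
W(z, c) = -5 + c + z*(3/2 + z/2) (W(z, c) = ((3/2 + z/2)*z - 5) + c = (z*(3/2 + z/2) - 5) + c = (-5 + z*(3/2 + z/2)) + c = -5 + c + z*(3/2 + z/2))
S(d, b) = -7 + b + d*(3 + d)/2 (S(d, b) = -2 + (-5 + b + d*(3 + d)/2) = -7 + b + d*(3 + d)/2)
1/(73588 + (139 + P*S(-2*t(-5, -4), -20))) = 1/(73588 + (139 - 204*(-7 - 20 + (-2*(-4))*(3 - 2*(-4))/2))) = 1/(73588 + (139 - 204*(-7 - 20 + (1/2)*8*(3 + 8)))) = 1/(73588 + (139 - 204*(-7 - 20 + (1/2)*8*11))) = 1/(73588 + (139 - 204*(-7 - 20 + 44))) = 1/(73588 + (139 - 204*17)) = 1/(73588 + (139 - 3468)) = 1/(73588 - 3329) = 1/70259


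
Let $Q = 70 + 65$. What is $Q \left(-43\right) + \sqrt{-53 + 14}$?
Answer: $-5805 + i \sqrt{39} \approx -5805.0 + 6.245 i$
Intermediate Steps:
$Q = 135$
$Q \left(-43\right) + \sqrt{-53 + 14} = 135 \left(-43\right) + \sqrt{-53 + 14} = -5805 + \sqrt{-39} = -5805 + i \sqrt{39}$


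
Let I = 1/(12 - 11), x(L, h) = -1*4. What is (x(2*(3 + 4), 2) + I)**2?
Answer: 9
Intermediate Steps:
x(L, h) = -4
I = 1 (I = 1/1 = 1)
(x(2*(3 + 4), 2) + I)**2 = (-4 + 1)**2 = (-3)**2 = 9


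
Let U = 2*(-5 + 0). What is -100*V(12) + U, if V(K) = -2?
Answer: 190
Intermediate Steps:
U = -10 (U = 2*(-5) = -10)
-100*V(12) + U = -100*(-2) - 10 = 200 - 10 = 190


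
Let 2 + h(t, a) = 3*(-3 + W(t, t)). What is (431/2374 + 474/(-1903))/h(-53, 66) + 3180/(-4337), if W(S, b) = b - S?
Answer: -156706770589/215526963454 ≈ -0.72709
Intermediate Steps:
h(t, a) = -11 (h(t, a) = -2 + 3*(-3 + (t - t)) = -2 + 3*(-3 + 0) = -2 + 3*(-3) = -2 - 9 = -11)
(431/2374 + 474/(-1903))/h(-53, 66) + 3180/(-4337) = (431/2374 + 474/(-1903))/(-11) + 3180/(-4337) = (431*(1/2374) + 474*(-1/1903))*(-1/11) + 3180*(-1/4337) = (431/2374 - 474/1903)*(-1/11) - 3180/4337 = -305083/4517722*(-1/11) - 3180/4337 = 305083/49694942 - 3180/4337 = -156706770589/215526963454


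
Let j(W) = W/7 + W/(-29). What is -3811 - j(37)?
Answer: -774447/203 ≈ -3815.0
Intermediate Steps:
j(W) = 22*W/203 (j(W) = W*(⅐) + W*(-1/29) = W/7 - W/29 = 22*W/203)
-3811 - j(37) = -3811 - 22*37/203 = -3811 - 1*814/203 = -3811 - 814/203 = -774447/203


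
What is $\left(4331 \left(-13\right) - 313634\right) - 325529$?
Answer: $-695466$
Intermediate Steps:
$\left(4331 \left(-13\right) - 313634\right) - 325529 = \left(-56303 - 313634\right) - 325529 = -369937 - 325529 = -695466$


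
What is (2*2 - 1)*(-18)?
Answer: -54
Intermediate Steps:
(2*2 - 1)*(-18) = (4 - 1)*(-18) = 3*(-18) = -54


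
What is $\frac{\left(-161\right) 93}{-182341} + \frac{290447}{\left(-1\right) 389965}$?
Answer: $- \frac{47121450482}{71106608065} \approx -0.66269$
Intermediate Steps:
$\frac{\left(-161\right) 93}{-182341} + \frac{290447}{\left(-1\right) 389965} = \left(-14973\right) \left(- \frac{1}{182341}\right) + \frac{290447}{-389965} = \frac{14973}{182341} + 290447 \left(- \frac{1}{389965}\right) = \frac{14973}{182341} - \frac{290447}{389965} = - \frac{47121450482}{71106608065}$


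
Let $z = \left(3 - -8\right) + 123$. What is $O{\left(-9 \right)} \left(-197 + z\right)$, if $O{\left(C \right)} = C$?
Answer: $567$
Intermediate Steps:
$z = 134$ ($z = \left(3 + 8\right) + 123 = 11 + 123 = 134$)
$O{\left(-9 \right)} \left(-197 + z\right) = - 9 \left(-197 + 134\right) = \left(-9\right) \left(-63\right) = 567$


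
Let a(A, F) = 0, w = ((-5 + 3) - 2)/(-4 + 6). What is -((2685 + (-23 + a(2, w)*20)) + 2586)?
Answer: -5248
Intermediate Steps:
w = -2 (w = (-2 - 2)/2 = -4*½ = -2)
-((2685 + (-23 + a(2, w)*20)) + 2586) = -((2685 + (-23 + 0*20)) + 2586) = -((2685 + (-23 + 0)) + 2586) = -((2685 - 23) + 2586) = -(2662 + 2586) = -1*5248 = -5248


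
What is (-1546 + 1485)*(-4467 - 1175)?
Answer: 344162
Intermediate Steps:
(-1546 + 1485)*(-4467 - 1175) = -61*(-5642) = 344162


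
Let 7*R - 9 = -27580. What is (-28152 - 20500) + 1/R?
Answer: -1341384299/27571 ≈ -48652.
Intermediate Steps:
R = -27571/7 (R = 9/7 + (⅐)*(-27580) = 9/7 - 3940 = -27571/7 ≈ -3938.7)
(-28152 - 20500) + 1/R = (-28152 - 20500) + 1/(-27571/7) = -48652 - 7/27571 = -1341384299/27571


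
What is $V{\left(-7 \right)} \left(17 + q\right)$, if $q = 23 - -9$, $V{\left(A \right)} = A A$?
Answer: $2401$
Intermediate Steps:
$V{\left(A \right)} = A^{2}$
$q = 32$ ($q = 23 + 9 = 32$)
$V{\left(-7 \right)} \left(17 + q\right) = \left(-7\right)^{2} \left(17 + 32\right) = 49 \cdot 49 = 2401$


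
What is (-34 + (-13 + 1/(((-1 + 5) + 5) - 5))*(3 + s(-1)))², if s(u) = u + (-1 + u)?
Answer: 1156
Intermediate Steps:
s(u) = -1 + 2*u
(-34 + (-13 + 1/(((-1 + 5) + 5) - 5))*(3 + s(-1)))² = (-34 + (-13 + 1/(((-1 + 5) + 5) - 5))*(3 + (-1 + 2*(-1))))² = (-34 + (-13 + 1/((4 + 5) - 5))*(3 + (-1 - 2)))² = (-34 + (-13 + 1/(9 - 5))*(3 - 3))² = (-34 + (-13 + 1/4)*0)² = (-34 + (-13 + ¼)*0)² = (-34 - 51/4*0)² = (-34 + 0)² = (-34)² = 1156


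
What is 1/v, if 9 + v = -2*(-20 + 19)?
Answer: -⅐ ≈ -0.14286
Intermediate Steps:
v = -7 (v = -9 - 2*(-20 + 19) = -9 - 2*(-1) = -9 + 2 = -7)
1/v = 1/(-7) = -⅐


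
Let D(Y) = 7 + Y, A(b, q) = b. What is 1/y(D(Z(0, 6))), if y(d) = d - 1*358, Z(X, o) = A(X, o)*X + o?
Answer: -1/345 ≈ -0.0028986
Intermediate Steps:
Z(X, o) = o + X² (Z(X, o) = X*X + o = X² + o = o + X²)
y(d) = -358 + d (y(d) = d - 358 = -358 + d)
1/y(D(Z(0, 6))) = 1/(-358 + (7 + (6 + 0²))) = 1/(-358 + (7 + (6 + 0))) = 1/(-358 + (7 + 6)) = 1/(-358 + 13) = 1/(-345) = -1/345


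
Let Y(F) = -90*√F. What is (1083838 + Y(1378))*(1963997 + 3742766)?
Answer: 6185206596394 - 513608670*√1378 ≈ 6.1661e+12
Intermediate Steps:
(1083838 + Y(1378))*(1963997 + 3742766) = (1083838 - 90*√1378)*(1963997 + 3742766) = (1083838 - 90*√1378)*5706763 = 6185206596394 - 513608670*√1378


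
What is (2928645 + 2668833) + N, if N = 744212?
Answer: 6341690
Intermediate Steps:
(2928645 + 2668833) + N = (2928645 + 2668833) + 744212 = 5597478 + 744212 = 6341690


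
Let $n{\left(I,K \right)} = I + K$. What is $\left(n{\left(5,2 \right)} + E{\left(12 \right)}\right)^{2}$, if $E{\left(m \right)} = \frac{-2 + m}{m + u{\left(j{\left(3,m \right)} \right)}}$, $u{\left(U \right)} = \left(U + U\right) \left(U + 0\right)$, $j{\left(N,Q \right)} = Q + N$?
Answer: $\frac{2630884}{53361} \approx 49.303$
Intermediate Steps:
$j{\left(N,Q \right)} = N + Q$
$u{\left(U \right)} = 2 U^{2}$ ($u{\left(U \right)} = 2 U U = 2 U^{2}$)
$E{\left(m \right)} = \frac{-2 + m}{m + 2 \left(3 + m\right)^{2}}$
$\left(n{\left(5,2 \right)} + E{\left(12 \right)}\right)^{2} = \left(\left(5 + 2\right) + \frac{-2 + 12}{12 + 2 \left(3 + 12\right)^{2}}\right)^{2} = \left(7 + \frac{1}{12 + 2 \cdot 15^{2}} \cdot 10\right)^{2} = \left(7 + \frac{1}{12 + 2 \cdot 225} \cdot 10\right)^{2} = \left(7 + \frac{1}{12 + 450} \cdot 10\right)^{2} = \left(7 + \frac{1}{462} \cdot 10\right)^{2} = \left(7 + \frac{5}{231}\right)^{2} = \left(\frac{1622}{231}\right)^{2} = \frac{2630884}{53361}$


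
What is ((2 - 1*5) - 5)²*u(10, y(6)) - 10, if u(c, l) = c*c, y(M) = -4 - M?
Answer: 6390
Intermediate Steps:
u(c, l) = c²
((2 - 1*5) - 5)²*u(10, y(6)) - 10 = ((2 - 1*5) - 5)²*10² - 10 = ((2 - 5) - 5)²*100 - 10 = (-3 - 5)²*100 - 10 = (-8)²*100 - 10 = 64*100 - 10 = 6400 - 10 = 6390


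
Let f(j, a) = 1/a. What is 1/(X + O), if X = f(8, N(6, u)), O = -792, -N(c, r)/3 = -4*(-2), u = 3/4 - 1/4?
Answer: -24/19009 ≈ -0.0012626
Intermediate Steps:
u = ½ (u = 3*(¼) - 1*¼ = ¾ - ¼ = ½ ≈ 0.50000)
N(c, r) = -24 (N(c, r) = -(-12)*(-2) = -3*8 = -24)
X = -1/24 (X = 1/(-24) = -1/24 ≈ -0.041667)
1/(X + O) = 1/(-1/24 - 792) = 1/(-19009/24) = -24/19009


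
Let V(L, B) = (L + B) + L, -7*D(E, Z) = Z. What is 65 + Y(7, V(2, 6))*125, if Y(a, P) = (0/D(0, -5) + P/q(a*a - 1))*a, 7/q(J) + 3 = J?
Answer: 56315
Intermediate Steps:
D(E, Z) = -Z/7
q(J) = 7/(-3 + J)
V(L, B) = B + 2*L (V(L, B) = (B + L) + L = B + 2*L)
Y(a, P) = P*a*(-4/7 + a²/7) (Y(a, P) = (0/((-⅐*(-5))) + P/((7/(-3 + (a*a - 1)))))*a = (0/(5/7) + P/((7/(-3 + (a² - 1)))))*a = (0*(7/5) + P/((7/(-3 + (-1 + a²)))))*a = (0 + P/((7/(-4 + a²))))*a = (0 + P*(-4/7 + a²/7))*a = (P*(-4/7 + a²/7))*a = P*a*(-4/7 + a²/7))
65 + Y(7, V(2, 6))*125 = 65 + ((⅐)*(6 + 2*2)*7*(-4 + 7²))*125 = 65 + ((⅐)*(6 + 4)*7*(-4 + 49))*125 = 65 + ((⅐)*10*7*45)*125 = 65 + 450*125 = 65 + 56250 = 56315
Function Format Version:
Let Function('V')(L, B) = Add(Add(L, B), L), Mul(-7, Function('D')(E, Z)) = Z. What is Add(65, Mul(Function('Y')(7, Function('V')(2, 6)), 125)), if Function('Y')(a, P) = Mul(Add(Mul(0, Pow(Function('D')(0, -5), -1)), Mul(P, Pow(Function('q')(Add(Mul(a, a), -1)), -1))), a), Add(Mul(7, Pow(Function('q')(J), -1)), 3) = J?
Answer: 56315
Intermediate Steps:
Function('D')(E, Z) = Mul(Rational(-1, 7), Z)
Function('q')(J) = Mul(7, Pow(Add(-3, J), -1))
Function('V')(L, B) = Add(B, Mul(2, L)) (Function('V')(L, B) = Add(Add(B, L), L) = Add(B, Mul(2, L)))
Function('Y')(a, P) = Mul(P, a, Add(Rational(-4, 7), Mul(Rational(1, 7), Pow(a, 2)))) (Function('Y')(a, P) = Mul(Add(Mul(0, Pow(Mul(Rational(-1, 7), -5), -1)), Mul(P, Pow(Mul(7, Pow(Add(-3, Add(Mul(a, a), -1)), -1)), -1))), a) = Mul(Add(Mul(0, Pow(Rational(5, 7), -1)), Mul(P, Pow(Mul(7, Pow(Add(-3, Add(Pow(a, 2), -1)), -1)), -1))), a) = Mul(Add(Mul(0, Rational(7, 5)), Mul(P, Pow(Mul(7, Pow(Add(-3, Add(-1, Pow(a, 2))), -1)), -1))), a) = Mul(Add(0, Mul(P, Pow(Mul(7, Pow(Add(-4, Pow(a, 2)), -1)), -1))), a) = Mul(Add(0, Mul(P, Add(Rational(-4, 7), Mul(Rational(1, 7), Pow(a, 2))))), a) = Mul(Mul(P, Add(Rational(-4, 7), Mul(Rational(1, 7), Pow(a, 2)))), a) = Mul(P, a, Add(Rational(-4, 7), Mul(Rational(1, 7), Pow(a, 2)))))
Add(65, Mul(Function('Y')(7, Function('V')(2, 6)), 125)) = Add(65, Mul(Mul(Rational(1, 7), Add(6, Mul(2, 2)), 7, Add(-4, Pow(7, 2))), 125)) = Add(65, Mul(Mul(Rational(1, 7), Add(6, 4), 7, Add(-4, 49)), 125)) = Add(65, Mul(Mul(Rational(1, 7), 10, 7, 45), 125)) = Add(65, Mul(450, 125)) = Add(65, 56250) = 56315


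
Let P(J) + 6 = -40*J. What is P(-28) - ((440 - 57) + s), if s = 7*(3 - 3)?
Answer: 731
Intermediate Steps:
P(J) = -6 - 40*J
s = 0 (s = 7*0 = 0)
P(-28) - ((440 - 57) + s) = (-6 - 40*(-28)) - ((440 - 57) + 0) = (-6 + 1120) - (383 + 0) = 1114 - 1*383 = 1114 - 383 = 731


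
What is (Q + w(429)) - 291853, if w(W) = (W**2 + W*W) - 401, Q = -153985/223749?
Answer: 16966285187/223749 ≈ 75827.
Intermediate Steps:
Q = -153985/223749 (Q = -153985*1/223749 = -153985/223749 ≈ -0.68820)
w(W) = -401 + 2*W**2 (w(W) = (W**2 + W**2) - 401 = 2*W**2 - 401 = -401 + 2*W**2)
(Q + w(429)) - 291853 = (-153985/223749 + (-401 + 2*429**2)) - 291853 = (-153985/223749 + (-401 + 2*184041)) - 291853 = (-153985/223749 + (-401 + 368082)) - 291853 = (-153985/223749 + 367681) - 291853 = 82268102084/223749 - 291853 = 16966285187/223749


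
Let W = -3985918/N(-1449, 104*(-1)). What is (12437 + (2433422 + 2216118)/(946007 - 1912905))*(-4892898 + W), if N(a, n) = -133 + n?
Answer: -2315241209074710748/38192471 ≈ -6.0620e+10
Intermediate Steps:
W = 3985918/237 (W = -3985918/(-133 + 104*(-1)) = -3985918/(-133 - 104) = -3985918/(-237) = -3985918*(-1/237) = 3985918/237 ≈ 16818.)
(12437 + (2433422 + 2216118)/(946007 - 1912905))*(-4892898 + W) = (12437 + (2433422 + 2216118)/(946007 - 1912905))*(-4892898 + 3985918/237) = (12437 + 4649540/(-966898))*(-1155630908/237) = (12437 + 4649540*(-1/966898))*(-1155630908/237) = (12437 - 2324770/483449)*(-1155630908/237) = (6010330443/483449)*(-1155630908/237) = -2315241209074710748/38192471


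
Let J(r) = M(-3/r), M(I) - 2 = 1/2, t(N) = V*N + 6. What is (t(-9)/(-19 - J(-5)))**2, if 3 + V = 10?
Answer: 12996/1849 ≈ 7.0287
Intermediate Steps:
V = 7 (V = -3 + 10 = 7)
t(N) = 6 + 7*N (t(N) = 7*N + 6 = 6 + 7*N)
M(I) = 5/2 (M(I) = 2 + 1/2 = 5/2)
J(r) = 5/2
(t(-9)/(-19 - J(-5)))**2 = ((6 + 7*(-9))/(-19 - 1*5/2))**2 = ((6 - 63)/(-19 - 5/2))**2 = (-57/(-43/2))**2 = (-57*(-2/43))**2 = (114/43)**2 = 12996/1849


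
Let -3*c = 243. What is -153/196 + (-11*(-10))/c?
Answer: -33953/15876 ≈ -2.1386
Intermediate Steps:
c = -81 (c = -1/3*243 = -81)
-153/196 + (-11*(-10))/c = -153/196 - 11*(-10)/(-81) = -153*1/196 + 110*(-1/81) = -153/196 - 110/81 = -33953/15876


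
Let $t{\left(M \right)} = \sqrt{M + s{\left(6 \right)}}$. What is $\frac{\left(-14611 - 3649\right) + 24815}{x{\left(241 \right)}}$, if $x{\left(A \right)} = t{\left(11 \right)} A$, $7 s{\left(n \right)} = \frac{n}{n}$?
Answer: $\frac{2185 \sqrt{546}}{6266} \approx 8.1481$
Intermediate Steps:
$s{\left(n \right)} = \frac{1}{7}$ ($s{\left(n \right)} = \frac{n \frac{1}{n}}{7} = \frac{1}{7} \cdot 1 = \frac{1}{7}$)
$t{\left(M \right)} = \sqrt{\frac{1}{7} + M}$ ($t{\left(M \right)} = \sqrt{M + \frac{1}{7}} = \sqrt{\frac{1}{7} + M}$)
$x{\left(A \right)} = \frac{A \sqrt{546}}{7}$ ($x{\left(A \right)} = \frac{\sqrt{7 + 49 \cdot 11}}{7} A = \frac{\sqrt{7 + 539}}{7} A = \frac{\sqrt{546}}{7} A = \frac{A \sqrt{546}}{7}$)
$\frac{\left(-14611 - 3649\right) + 24815}{x{\left(241 \right)}} = \frac{\left(-14611 - 3649\right) + 24815}{\frac{1}{7} \cdot 241 \sqrt{546}} = \frac{-18260 + 24815}{\frac{241}{7} \sqrt{546}} = 6555 \frac{\sqrt{546}}{18798} = \frac{2185 \sqrt{546}}{6266}$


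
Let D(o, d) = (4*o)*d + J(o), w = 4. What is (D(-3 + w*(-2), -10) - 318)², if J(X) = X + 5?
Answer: 13456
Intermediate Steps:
J(X) = 5 + X
D(o, d) = 5 + o + 4*d*o (D(o, d) = (4*o)*d + (5 + o) = 4*d*o + (5 + o) = 5 + o + 4*d*o)
(D(-3 + w*(-2), -10) - 318)² = ((5 + (-3 + 4*(-2)) + 4*(-10)*(-3 + 4*(-2))) - 318)² = ((5 + (-3 - 8) + 4*(-10)*(-3 - 8)) - 318)² = ((5 - 11 + 4*(-10)*(-11)) - 318)² = ((5 - 11 + 440) - 318)² = (434 - 318)² = 116² = 13456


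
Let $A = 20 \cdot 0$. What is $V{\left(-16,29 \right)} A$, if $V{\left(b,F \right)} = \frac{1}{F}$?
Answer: $0$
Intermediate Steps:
$A = 0$
$V{\left(-16,29 \right)} A = \frac{1}{29} \cdot 0 = 0$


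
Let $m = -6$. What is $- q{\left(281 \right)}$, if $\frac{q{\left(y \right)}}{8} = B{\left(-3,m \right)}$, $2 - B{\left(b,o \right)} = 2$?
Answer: $0$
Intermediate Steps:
$B{\left(b,o \right)} = 0$ ($B{\left(b,o \right)} = 2 - 2 = 0$)
$q{\left(y \right)} = 0$ ($q{\left(y \right)} = 8 \cdot 0 = 0$)
$- q{\left(281 \right)} = \left(-1\right) 0 = 0$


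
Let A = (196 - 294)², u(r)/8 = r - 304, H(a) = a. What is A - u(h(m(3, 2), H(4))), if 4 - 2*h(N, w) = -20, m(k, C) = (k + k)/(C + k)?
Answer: 11940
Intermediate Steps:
m(k, C) = 2*k/(C + k) (m(k, C) = (2*k)/(C + k) = 2*k/(C + k))
h(N, w) = 12 (h(N, w) = 2 - ½*(-20) = 2 + 10 = 12)
u(r) = -2432 + 8*r (u(r) = 8*(r - 304) = 8*(-304 + r) = -2432 + 8*r)
A = 9604 (A = (-98)² = 9604)
A - u(h(m(3, 2), H(4))) = 9604 - (-2432 + 8*12) = 9604 - (-2432 + 96) = 9604 - 1*(-2336) = 9604 + 2336 = 11940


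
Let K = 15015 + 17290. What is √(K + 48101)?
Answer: 3*√8934 ≈ 283.56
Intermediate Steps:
K = 32305
√(K + 48101) = √(32305 + 48101) = √80406 = 3*√8934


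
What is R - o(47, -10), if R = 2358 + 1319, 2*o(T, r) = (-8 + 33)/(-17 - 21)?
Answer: 279477/76 ≈ 3677.3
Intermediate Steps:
o(T, r) = -25/76 (o(T, r) = ((-8 + 33)/(-17 - 21))/2 = (25/(-38))/2 = (25*(-1/38))/2 = (½)*(-25/38) = -25/76)
R = 3677
R - o(47, -10) = 3677 - 1*(-25/76) = 3677 + 25/76 = 279477/76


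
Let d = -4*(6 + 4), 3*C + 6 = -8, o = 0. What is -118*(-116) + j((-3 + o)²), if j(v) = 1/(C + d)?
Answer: 1834189/134 ≈ 13688.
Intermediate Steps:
C = -14/3 (C = -2 + (⅓)*(-8) = -2 - 8/3 = -14/3 ≈ -4.6667)
d = -40 (d = -4*10 = -40)
j(v) = -3/134 (j(v) = 1/(-14/3 - 40) = 1/(-134/3) = -3/134)
-118*(-116) + j((-3 + o)²) = -118*(-116) - 3/134 = 13688 - 3/134 = 1834189/134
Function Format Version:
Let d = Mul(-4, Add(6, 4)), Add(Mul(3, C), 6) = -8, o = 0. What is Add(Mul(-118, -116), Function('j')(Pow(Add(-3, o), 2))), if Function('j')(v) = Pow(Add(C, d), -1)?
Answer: Rational(1834189, 134) ≈ 13688.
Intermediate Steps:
C = Rational(-14, 3) (C = Add(-2, Mul(Rational(1, 3), -8)) = Add(-2, Rational(-8, 3)) = Rational(-14, 3) ≈ -4.6667)
d = -40 (d = Mul(-4, 10) = -40)
Function('j')(v) = Rational(-3, 134) (Function('j')(v) = Pow(Add(Rational(-14, 3), -40), -1) = Pow(Rational(-134, 3), -1) = Rational(-3, 134))
Add(Mul(-118, -116), Function('j')(Pow(Add(-3, o), 2))) = Add(Mul(-118, -116), Rational(-3, 134)) = Add(13688, Rational(-3, 134)) = Rational(1834189, 134)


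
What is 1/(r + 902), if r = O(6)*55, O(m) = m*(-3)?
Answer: -1/88 ≈ -0.011364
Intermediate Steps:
O(m) = -3*m
r = -990 (r = -3*6*55 = -18*55 = -990)
1/(r + 902) = 1/(-990 + 902) = 1/(-88) = -1/88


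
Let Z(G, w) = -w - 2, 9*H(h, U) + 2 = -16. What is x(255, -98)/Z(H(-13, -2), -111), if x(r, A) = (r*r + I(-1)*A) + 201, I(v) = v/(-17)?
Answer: 1108744/1853 ≈ 598.35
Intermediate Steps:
H(h, U) = -2 (H(h, U) = -2/9 + (1/9)*(-16) = -2/9 - 16/9 = -2)
I(v) = -v/17 (I(v) = v*(-1/17) = -v/17)
Z(G, w) = -2 - w
x(r, A) = 201 + r**2 + A/17 (x(r, A) = (r*r + (-1/17*(-1))*A) + 201 = (r**2 + A/17) + 201 = 201 + r**2 + A/17)
x(255, -98)/Z(H(-13, -2), -111) = (201 + 255**2 + (1/17)*(-98))/(-2 - 1*(-111)) = (201 + 65025 - 98/17)/(-2 + 111) = (1108744/17)/109 = (1108744/17)*(1/109) = 1108744/1853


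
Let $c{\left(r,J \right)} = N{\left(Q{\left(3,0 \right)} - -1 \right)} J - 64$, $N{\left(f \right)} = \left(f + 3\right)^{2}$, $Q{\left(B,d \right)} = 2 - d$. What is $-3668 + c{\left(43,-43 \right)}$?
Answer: $-5280$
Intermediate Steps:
$N{\left(f \right)} = \left(3 + f\right)^{2}$
$c{\left(r,J \right)} = -64 + 36 J$ ($c{\left(r,J \right)} = \left(3 + \left(\left(2 - 0\right) - -1\right)\right)^{2} J - 64 = \left(3 + \left(\left(2 + 0\right) + 1\right)\right)^{2} J - 64 = \left(3 + \left(2 + 1\right)\right)^{2} J - 64 = \left(3 + 3\right)^{2} J - 64 = 6^{2} J - 64 = 36 J - 64 = -64 + 36 J$)
$-3668 + c{\left(43,-43 \right)} = -3668 + \left(-64 + 36 \left(-43\right)\right) = -3668 - 1612 = -5280$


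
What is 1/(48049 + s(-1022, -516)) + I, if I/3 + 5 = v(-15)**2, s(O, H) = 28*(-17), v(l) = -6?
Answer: 4424290/47573 ≈ 93.000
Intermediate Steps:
s(O, H) = -476
I = 93 (I = -15 + 3*(-6)**2 = -15 + 3*36 = -15 + 108 = 93)
1/(48049 + s(-1022, -516)) + I = 1/(48049 - 476) + 93 = 1/47573 + 93 = 4424290/47573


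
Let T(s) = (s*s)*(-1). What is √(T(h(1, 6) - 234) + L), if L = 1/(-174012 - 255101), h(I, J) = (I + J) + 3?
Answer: I*√9239306621030457/429113 ≈ 224.0*I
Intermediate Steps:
h(I, J) = 3 + I + J
L = -1/429113 (L = 1/(-429113) = -1/429113 ≈ -2.3304e-6)
T(s) = -s² (T(s) = s²*(-1) = -s²)
√(T(h(1, 6) - 234) + L) = √(-((3 + 1 + 6) - 234)² - 1/429113) = √(-(10 - 234)² - 1/429113) = √(-1*(-224)² - 1/429113) = √(-1*50176 - 1/429113) = √(-50176 - 1/429113) = √(-21531173889/429113) = I*√9239306621030457/429113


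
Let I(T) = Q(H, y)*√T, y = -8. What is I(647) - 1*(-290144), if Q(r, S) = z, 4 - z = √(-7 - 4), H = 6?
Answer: 290144 + √647*(4 - I*√11) ≈ 2.9025e+5 - 84.362*I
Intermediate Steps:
z = 4 - I*√11 (z = 4 - √(-7 - 4) = 4 - √(-11) = 4 - I*√11 ≈ 4.0 - 3.3166*I)
Q(r, S) = 4 - I*√11
I(T) = √T*(4 - I*√11) (I(T) = (4 - I*√11)*√T = √T*(4 - I*√11))
I(647) - 1*(-290144) = √647*(4 - I*√11) - 1*(-290144) = √647*(4 - I*√11) + 290144 = 290144 + √647*(4 - I*√11)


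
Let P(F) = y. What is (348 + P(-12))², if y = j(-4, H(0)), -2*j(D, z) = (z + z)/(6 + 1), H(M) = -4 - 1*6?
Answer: 5982916/49 ≈ 1.2210e+5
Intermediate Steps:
H(M) = -10 (H(M) = -4 - 6 = -10)
j(D, z) = -z/7 (j(D, z) = -(z + z)/(2*(6 + 1)) = -2*z/(2*7) = -z/7)
y = 10/7 (y = -⅐*(-10) = 10/7 ≈ 1.4286)
P(F) = 10/7
(348 + P(-12))² = (348 + 10/7)² = (2446/7)² = 5982916/49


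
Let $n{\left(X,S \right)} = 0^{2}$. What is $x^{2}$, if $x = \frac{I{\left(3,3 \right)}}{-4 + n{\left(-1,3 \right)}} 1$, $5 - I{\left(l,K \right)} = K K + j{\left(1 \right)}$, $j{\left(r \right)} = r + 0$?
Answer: $\frac{25}{16} \approx 1.5625$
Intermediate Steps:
$j{\left(r \right)} = r$
$I{\left(l,K \right)} = 4 - K^{2}$ ($I{\left(l,K \right)} = 5 - \left(K K + 1\right) = 5 - \left(K^{2} + 1\right) = 5 - \left(1 + K^{2}\right) = 4 - K^{2}$)
$n{\left(X,S \right)} = 0$
$x = \frac{5}{4}$ ($x = \frac{4 - 3^{2}}{-4 + 0} \cdot 1 = \frac{4 - 9}{-4} \cdot 1 = - \frac{4 - 9}{4} \cdot 1 = \left(- \frac{1}{4}\right) \left(-5\right) 1 = \frac{5}{4} \cdot 1 = \frac{5}{4} \approx 1.25$)
$x^{2} = \left(\frac{5}{4}\right)^{2} = \frac{25}{16}$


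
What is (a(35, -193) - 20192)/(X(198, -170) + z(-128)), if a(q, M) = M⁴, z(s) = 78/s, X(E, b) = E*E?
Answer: 12685419968/358431 ≈ 35392.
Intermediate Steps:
X(E, b) = E²
(a(35, -193) - 20192)/(X(198, -170) + z(-128)) = ((-193)⁴ - 20192)/(198² + 78/(-128)) = (1387488001 - 20192)/(39204 + 78*(-1/128)) = 1387467809/(39204 - 39/64) = 1387467809/(2509017/64) = 1387467809*(64/2509017) = 12685419968/358431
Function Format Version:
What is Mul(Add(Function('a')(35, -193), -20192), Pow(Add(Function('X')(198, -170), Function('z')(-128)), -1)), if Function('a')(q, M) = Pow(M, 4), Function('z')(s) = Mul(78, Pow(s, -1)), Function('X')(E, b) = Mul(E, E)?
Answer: Rational(12685419968, 358431) ≈ 35392.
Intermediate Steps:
Function('X')(E, b) = Pow(E, 2)
Mul(Add(Function('a')(35, -193), -20192), Pow(Add(Function('X')(198, -170), Function('z')(-128)), -1)) = Mul(Add(Pow(-193, 4), -20192), Pow(Add(Pow(198, 2), Mul(78, Pow(-128, -1))), -1)) = Mul(Add(1387488001, -20192), Pow(Add(39204, Mul(78, Rational(-1, 128))), -1)) = Mul(1387467809, Pow(Add(39204, Rational(-39, 64)), -1)) = Mul(1387467809, Pow(Rational(2509017, 64), -1)) = Mul(1387467809, Rational(64, 2509017)) = Rational(12685419968, 358431)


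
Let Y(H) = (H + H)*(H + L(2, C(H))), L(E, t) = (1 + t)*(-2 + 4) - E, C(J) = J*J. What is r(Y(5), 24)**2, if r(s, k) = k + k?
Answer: 2304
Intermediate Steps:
C(J) = J**2
L(E, t) = 2 - E + 2*t (L(E, t) = (1 + t)*2 - E = (2 + 2*t) - E = 2 - E + 2*t)
Y(H) = 2*H*(H + 2*H**2) (Y(H) = (H + H)*(H + (2 - 1*2 + 2*H**2)) = (2*H)*(H + (2 - 2 + 2*H**2)) = (2*H)*(H + 2*H**2) = 2*H*(H + 2*H**2))
r(s, k) = 2*k
r(Y(5), 24)**2 = (2*24)**2 = 48**2 = 2304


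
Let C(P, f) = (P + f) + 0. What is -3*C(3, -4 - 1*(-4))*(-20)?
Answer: 180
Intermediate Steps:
C(P, f) = P + f
-3*C(3, -4 - 1*(-4))*(-20) = -3*(3 + (-4 - 1*(-4)))*(-20) = -3*(3 + (-4 + 4))*(-20) = -3*(3 + 0)*(-20) = -3*3*(-20) = -9*(-20) = 180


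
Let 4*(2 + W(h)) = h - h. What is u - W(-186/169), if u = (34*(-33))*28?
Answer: -31414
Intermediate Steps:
W(h) = -2 (W(h) = -2 + (h - h)/4 = -2 + (1/4)*0 = -2 + 0 = -2)
u = -31416 (u = -1122*28 = -31416)
u - W(-186/169) = -31416 - 1*(-2) = -31416 + 2 = -31414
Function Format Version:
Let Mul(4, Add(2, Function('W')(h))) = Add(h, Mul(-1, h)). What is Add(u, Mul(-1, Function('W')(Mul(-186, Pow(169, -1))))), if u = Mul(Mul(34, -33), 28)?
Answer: -31414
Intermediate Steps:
Function('W')(h) = -2 (Function('W')(h) = Add(-2, Mul(Rational(1, 4), Add(h, Mul(-1, h)))) = Add(-2, Mul(Rational(1, 4), 0)) = Add(-2, 0) = -2)
u = -31416 (u = Mul(-1122, 28) = -31416)
Add(u, Mul(-1, Function('W')(Mul(-186, Pow(169, -1))))) = Add(-31416, Mul(-1, -2)) = Add(-31416, 2) = -31414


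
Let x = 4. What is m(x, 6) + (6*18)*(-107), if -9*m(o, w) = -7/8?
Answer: -832025/72 ≈ -11556.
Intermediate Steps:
m(o, w) = 7/72 (m(o, w) = -(-7)/(9*8) = -⅑*(-7/8) = 7/72)
m(x, 6) + (6*18)*(-107) = 7/72 + (6*18)*(-107) = 7/72 + 108*(-107) = 7/72 - 11556 = -832025/72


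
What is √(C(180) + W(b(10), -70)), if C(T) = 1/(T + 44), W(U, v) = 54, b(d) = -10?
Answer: √169358/56 ≈ 7.3488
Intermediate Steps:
C(T) = 1/(44 + T)
√(C(180) + W(b(10), -70)) = √(1/(44 + 180) + 54) = √(1/224 + 54) = √(12097/224) = √169358/56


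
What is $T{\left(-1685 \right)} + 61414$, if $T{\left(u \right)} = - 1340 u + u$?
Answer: $2317629$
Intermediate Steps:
$T{\left(u \right)} = - 1339 u$
$T{\left(-1685 \right)} + 61414 = \left(-1339\right) \left(-1685\right) + 61414 = 2256215 + 61414 = 2317629$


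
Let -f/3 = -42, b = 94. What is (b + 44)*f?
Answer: 17388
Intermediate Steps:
f = 126 (f = -3*(-42) = 126)
(b + 44)*f = (94 + 44)*126 = 138*126 = 17388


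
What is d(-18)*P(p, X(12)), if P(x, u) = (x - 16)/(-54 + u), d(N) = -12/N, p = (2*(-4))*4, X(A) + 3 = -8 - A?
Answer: 32/77 ≈ 0.41558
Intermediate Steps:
X(A) = -11 - A (X(A) = -3 + (-8 - A) = -11 - A)
p = -32 (p = -8*4 = -32)
P(x, u) = (-16 + x)/(-54 + u)
d(-18)*P(p, X(12)) = (-12/(-18))*((-16 - 32)/(-54 + (-11 - 1*12))) = (-12*(-1/18))*(-48/(-54 + (-11 - 12))) = 2*(-48/(-54 - 23))/3 = 2*(-48/(-77))/3 = 2*(-1/77*(-48))/3 = (⅔)*(48/77) = 32/77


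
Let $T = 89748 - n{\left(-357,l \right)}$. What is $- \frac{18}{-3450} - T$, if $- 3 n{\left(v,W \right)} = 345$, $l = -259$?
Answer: $- \frac{51671222}{575} \approx -89863.0$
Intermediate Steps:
$n{\left(v,W \right)} = -115$ ($n{\left(v,W \right)} = \left(- \frac{1}{3}\right) 345 = -115$)
$T = 89863$ ($T = 89748 - -115 = 89748 + 115 = 89863$)
$- \frac{18}{-3450} - T = - \frac{18}{-3450} - 89863 = \left(-18\right) \left(- \frac{1}{3450}\right) - 89863 = \frac{3}{575} - 89863 = - \frac{51671222}{575}$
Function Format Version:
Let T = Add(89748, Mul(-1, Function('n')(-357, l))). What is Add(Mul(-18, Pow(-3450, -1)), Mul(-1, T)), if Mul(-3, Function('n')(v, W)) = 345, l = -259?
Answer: Rational(-51671222, 575) ≈ -89863.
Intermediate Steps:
Function('n')(v, W) = -115 (Function('n')(v, W) = Mul(Rational(-1, 3), 345) = -115)
T = 89863 (T = Add(89748, Mul(-1, -115)) = Add(89748, 115) = 89863)
Add(Mul(-18, Pow(-3450, -1)), Mul(-1, T)) = Add(Mul(-18, Pow(-3450, -1)), Mul(-1, 89863)) = Add(Mul(-18, Rational(-1, 3450)), -89863) = Add(Rational(3, 575), -89863) = Rational(-51671222, 575)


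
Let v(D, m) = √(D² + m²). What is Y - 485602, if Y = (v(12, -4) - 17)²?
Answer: -485153 - 136*√10 ≈ -4.8558e+5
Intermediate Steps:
Y = (-17 + 4*√10)² (Y = (√(12² + (-4)²) - 17)² = (√(144 + 16) - 17)² = (√160 - 17)² = (4*√10 - 17)² = (-17 + 4*√10)² ≈ 18.930)
Y - 485602 = (449 - 136*√10) - 485602 = -485153 - 136*√10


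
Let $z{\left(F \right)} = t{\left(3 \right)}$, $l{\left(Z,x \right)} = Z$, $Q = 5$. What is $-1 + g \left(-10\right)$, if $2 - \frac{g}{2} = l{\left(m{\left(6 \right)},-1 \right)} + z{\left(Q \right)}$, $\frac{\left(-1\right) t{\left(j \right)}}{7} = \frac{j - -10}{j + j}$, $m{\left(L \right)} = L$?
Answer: $- \frac{673}{3} \approx -224.33$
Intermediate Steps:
$t{\left(j \right)} = - \frac{7 \left(10 + j\right)}{2 j}$ ($t{\left(j \right)} = - 7 \frac{j - -10}{j + j} = - 7 \frac{j + 10}{2 j} = - 7 \left(10 + j\right) \frac{1}{2 j} = - 7 \frac{10 + j}{2 j} = - \frac{7 \left(10 + j\right)}{2 j}$)
$z{\left(F \right)} = - \frac{91}{6}$ ($z{\left(F \right)} = - \frac{7}{2} - \frac{35}{3} = - \frac{91}{6}$)
$g = \frac{67}{3}$ ($g = 4 - 2 \left(6 - \frac{91}{6}\right) = 4 - - \frac{55}{3} = 4 + \frac{55}{3} = \frac{67}{3} \approx 22.333$)
$-1 + g \left(-10\right) = -1 + \frac{67}{3} \left(-10\right) = -1 - \frac{670}{3} = - \frac{673}{3}$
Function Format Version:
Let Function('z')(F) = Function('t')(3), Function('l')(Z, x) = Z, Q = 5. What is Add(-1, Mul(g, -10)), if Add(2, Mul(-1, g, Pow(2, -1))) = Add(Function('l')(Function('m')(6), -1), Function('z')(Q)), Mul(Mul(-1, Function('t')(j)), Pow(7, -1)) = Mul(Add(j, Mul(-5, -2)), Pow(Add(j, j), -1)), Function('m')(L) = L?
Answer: Rational(-673, 3) ≈ -224.33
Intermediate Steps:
Function('t')(j) = Mul(Rational(-7, 2), Pow(j, -1), Add(10, j)) (Function('t')(j) = Mul(-7, Mul(Add(j, Mul(-5, -2)), Pow(Add(j, j), -1))) = Mul(-7, Mul(Add(j, 10), Pow(Mul(2, j), -1))) = Mul(-7, Mul(Add(10, j), Mul(Rational(1, 2), Pow(j, -1)))) = Mul(-7, Mul(Rational(1, 2), Pow(j, -1), Add(10, j))) = Mul(Rational(-7, 2), Pow(j, -1), Add(10, j)))
Function('z')(F) = Rational(-91, 6) (Function('z')(F) = Add(Rational(-7, 2), Mul(-35, Pow(3, -1))) = Add(Rational(-7, 2), Mul(-35, Rational(1, 3))) = Add(Rational(-7, 2), Rational(-35, 3)) = Rational(-91, 6))
g = Rational(67, 3) (g = Add(4, Mul(-2, Add(6, Rational(-91, 6)))) = Add(4, Mul(-2, Rational(-55, 6))) = Add(4, Rational(55, 3)) = Rational(67, 3) ≈ 22.333)
Add(-1, Mul(g, -10)) = Add(-1, Mul(Rational(67, 3), -10)) = Add(-1, Rational(-670, 3)) = Rational(-673, 3)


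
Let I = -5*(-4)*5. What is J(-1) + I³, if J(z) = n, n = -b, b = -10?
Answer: 1000010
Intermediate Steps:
I = 100 (I = 20*5 = 100)
n = 10 (n = -1*(-10) = 10)
J(z) = 10
J(-1) + I³ = 10 + 100³ = 10 + 1000000 = 1000010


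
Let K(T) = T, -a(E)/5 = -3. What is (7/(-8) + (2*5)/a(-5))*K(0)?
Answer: 0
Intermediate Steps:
a(E) = 15 (a(E) = -5*(-3) = 15)
(7/(-8) + (2*5)/a(-5))*K(0) = (7/(-8) + (2*5)/15)*0 = (7*(-⅛) + 10*(1/15))*0 = (-7/8 + ⅔)*0 = -5/24*0 = 0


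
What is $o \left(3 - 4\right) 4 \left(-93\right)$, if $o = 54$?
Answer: $20088$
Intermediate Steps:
$o \left(3 - 4\right) 4 \left(-93\right) = 54 \left(3 - 4\right) 4 \left(-93\right) = 54 \left(\left(-1\right) 4\right) \left(-93\right) = 54 \left(-4\right) \left(-93\right) = \left(-216\right) \left(-93\right) = 20088$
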